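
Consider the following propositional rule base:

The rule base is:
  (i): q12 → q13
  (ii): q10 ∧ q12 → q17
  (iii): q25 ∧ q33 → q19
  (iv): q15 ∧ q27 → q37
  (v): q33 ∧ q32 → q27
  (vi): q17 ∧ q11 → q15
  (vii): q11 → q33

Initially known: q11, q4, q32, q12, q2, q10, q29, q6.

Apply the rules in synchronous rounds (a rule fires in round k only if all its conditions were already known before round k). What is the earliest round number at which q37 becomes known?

Round 1 fires (i), (ii), (vii), giving q13, q17, q33.
Round 2 fires (v), (vi), giving q27, q15.
Round 3 fires (iv), giving q37.
q37 first appears in round 3.

3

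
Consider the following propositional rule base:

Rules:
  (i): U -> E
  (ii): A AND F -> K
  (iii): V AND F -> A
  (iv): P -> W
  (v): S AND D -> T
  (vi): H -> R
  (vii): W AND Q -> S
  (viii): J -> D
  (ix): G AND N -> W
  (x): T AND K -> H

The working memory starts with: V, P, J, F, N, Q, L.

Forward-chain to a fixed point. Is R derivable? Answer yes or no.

yes

Round 1: (iii) [V AND F -> A]; (iv) [P -> W]; (viii) [J -> D]. Adds A, W, D.
Round 2: (ii) [A AND F -> K]; (vii) [W AND Q -> S]. Adds K, S.
Round 3: (v) [S AND D -> T]. Adds T.
Round 4: (x) [T AND K -> H]. Adds H.
Round 5: (vi) [H -> R]. Adds R.
R appears in round 5, so it is derivable.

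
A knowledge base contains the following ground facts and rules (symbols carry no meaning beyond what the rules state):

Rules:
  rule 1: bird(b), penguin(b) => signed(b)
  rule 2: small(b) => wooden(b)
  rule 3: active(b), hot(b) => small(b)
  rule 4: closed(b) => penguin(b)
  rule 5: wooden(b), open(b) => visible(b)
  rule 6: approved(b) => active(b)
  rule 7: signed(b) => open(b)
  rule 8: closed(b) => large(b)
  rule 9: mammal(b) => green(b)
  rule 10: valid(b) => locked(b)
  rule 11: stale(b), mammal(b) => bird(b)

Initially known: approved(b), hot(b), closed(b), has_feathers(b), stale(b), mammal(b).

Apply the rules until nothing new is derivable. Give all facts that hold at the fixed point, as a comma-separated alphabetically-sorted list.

active(b), approved(b), bird(b), closed(b), green(b), has_feathers(b), hot(b), large(b), mammal(b), open(b), penguin(b), signed(b), small(b), stale(b), visible(b), wooden(b)

Round 1: rule 4 [closed(b) => penguin(b)]; rule 6 [approved(b) => active(b)]; rule 8 [closed(b) => large(b)]; rule 9 [mammal(b) => green(b)]; rule 11 [stale(b), mammal(b) => bird(b)]. Adds penguin(b), active(b), large(b), green(b), bird(b).
Round 2: rule 1 [bird(b), penguin(b) => signed(b)]; rule 3 [active(b), hot(b) => small(b)]. Adds signed(b), small(b).
Round 3: rule 2 [small(b) => wooden(b)]; rule 7 [signed(b) => open(b)]. Adds wooden(b), open(b).
Round 4: rule 5 [wooden(b), open(b) => visible(b)]. Adds visible(b).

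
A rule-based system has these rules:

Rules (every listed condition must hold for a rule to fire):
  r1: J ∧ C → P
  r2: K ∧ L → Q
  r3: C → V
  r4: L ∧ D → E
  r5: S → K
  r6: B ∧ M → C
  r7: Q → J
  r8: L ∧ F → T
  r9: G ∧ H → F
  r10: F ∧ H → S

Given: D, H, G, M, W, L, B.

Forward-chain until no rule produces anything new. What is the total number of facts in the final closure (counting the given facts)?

17

Round 1: r4 [L ∧ D → E]; r6 [B ∧ M → C]; r9 [G ∧ H → F]. Adds E, C, F.
Round 2: r3 [C → V]; r8 [L ∧ F → T]; r10 [F ∧ H → S]. Adds V, T, S.
Round 3: r5 [S → K]. Adds K.
Round 4: r2 [K ∧ L → Q]. Adds Q.
Round 5: r7 [Q → J]. Adds J.
Round 6: r1 [J ∧ C → P]. Adds P.
Closure: {B, C, D, E, F, G, H, J, K, L, M, P, Q, S, T, V, W} — 17 facts.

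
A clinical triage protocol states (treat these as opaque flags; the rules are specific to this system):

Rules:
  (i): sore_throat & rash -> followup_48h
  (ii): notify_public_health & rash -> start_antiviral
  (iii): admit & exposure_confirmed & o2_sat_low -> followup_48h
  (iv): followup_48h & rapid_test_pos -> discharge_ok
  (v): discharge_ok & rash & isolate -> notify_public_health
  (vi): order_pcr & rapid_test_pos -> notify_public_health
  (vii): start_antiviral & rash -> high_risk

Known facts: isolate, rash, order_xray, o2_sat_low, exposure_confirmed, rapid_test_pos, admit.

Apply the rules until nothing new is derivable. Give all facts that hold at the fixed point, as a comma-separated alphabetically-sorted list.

Round 1: (iii) [admit & exposure_confirmed & o2_sat_low -> followup_48h]. Adds followup_48h.
Round 2: (iv) [followup_48h & rapid_test_pos -> discharge_ok]. Adds discharge_ok.
Round 3: (v) [discharge_ok & rash & isolate -> notify_public_health]. Adds notify_public_health.
Round 4: (ii) [notify_public_health & rash -> start_antiviral]. Adds start_antiviral.
Round 5: (vii) [start_antiviral & rash -> high_risk]. Adds high_risk.

admit, discharge_ok, exposure_confirmed, followup_48h, high_risk, isolate, notify_public_health, o2_sat_low, order_xray, rapid_test_pos, rash, start_antiviral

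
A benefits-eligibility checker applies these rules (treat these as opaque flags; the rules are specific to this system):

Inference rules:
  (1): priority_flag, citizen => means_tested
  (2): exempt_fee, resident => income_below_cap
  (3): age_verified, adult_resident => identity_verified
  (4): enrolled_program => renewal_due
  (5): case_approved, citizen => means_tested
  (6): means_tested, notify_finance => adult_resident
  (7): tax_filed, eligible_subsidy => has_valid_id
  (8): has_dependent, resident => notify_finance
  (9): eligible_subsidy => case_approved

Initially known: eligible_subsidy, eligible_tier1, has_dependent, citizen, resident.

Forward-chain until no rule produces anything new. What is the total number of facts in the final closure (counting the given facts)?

9

Round 1 — (8), (9), derive notify_finance, case_approved.
Round 2 — (5), derive means_tested.
Round 3 — (6), derive adult_resident.
Closure: {adult_resident, case_approved, citizen, eligible_subsidy, eligible_tier1, has_dependent, means_tested, notify_finance, resident} — 9 facts.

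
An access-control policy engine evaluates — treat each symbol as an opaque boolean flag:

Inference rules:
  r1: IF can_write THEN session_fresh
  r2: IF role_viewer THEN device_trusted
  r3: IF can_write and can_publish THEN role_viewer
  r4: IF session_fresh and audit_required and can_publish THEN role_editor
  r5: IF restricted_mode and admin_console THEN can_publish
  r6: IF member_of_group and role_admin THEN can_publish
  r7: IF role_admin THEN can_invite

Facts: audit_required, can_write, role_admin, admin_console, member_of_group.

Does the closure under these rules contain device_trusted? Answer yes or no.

Round 1: r1 [IF can_write THEN session_fresh]; r6 [IF member_of_group and role_admin THEN can_publish]; r7 [IF role_admin THEN can_invite]. New: session_fresh, can_publish, can_invite.
Round 2: r3 [IF can_write and can_publish THEN role_viewer]; r4 [IF session_fresh and audit_required and can_publish THEN role_editor]. New: role_viewer, role_editor.
Round 3: r2 [IF role_viewer THEN device_trusted]. New: device_trusted.
device_trusted appears in round 3, so it is derivable.

yes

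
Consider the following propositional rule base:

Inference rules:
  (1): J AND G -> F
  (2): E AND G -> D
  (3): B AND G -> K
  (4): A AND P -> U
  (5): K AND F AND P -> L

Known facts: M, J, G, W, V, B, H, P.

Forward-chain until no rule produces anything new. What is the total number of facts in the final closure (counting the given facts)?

11

Round 1 fires (1), (3), giving F, K.
Round 2 fires (5), giving L.
Closure: {B, F, G, H, J, K, L, M, P, V, W} — 11 facts.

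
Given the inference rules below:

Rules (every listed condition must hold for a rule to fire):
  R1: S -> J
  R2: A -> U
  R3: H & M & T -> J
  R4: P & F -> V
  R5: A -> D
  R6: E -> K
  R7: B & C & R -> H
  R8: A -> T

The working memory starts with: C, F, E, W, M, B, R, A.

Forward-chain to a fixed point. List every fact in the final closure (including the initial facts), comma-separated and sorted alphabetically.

Round 1: R2 [A -> U]; R5 [A -> D]; R6 [E -> K]; R7 [B & C & R -> H]; R8 [A -> T]. New: U, D, K, H, T.
Round 2: R3 [H & M & T -> J]. New: J.

A, B, C, D, E, F, H, J, K, M, R, T, U, W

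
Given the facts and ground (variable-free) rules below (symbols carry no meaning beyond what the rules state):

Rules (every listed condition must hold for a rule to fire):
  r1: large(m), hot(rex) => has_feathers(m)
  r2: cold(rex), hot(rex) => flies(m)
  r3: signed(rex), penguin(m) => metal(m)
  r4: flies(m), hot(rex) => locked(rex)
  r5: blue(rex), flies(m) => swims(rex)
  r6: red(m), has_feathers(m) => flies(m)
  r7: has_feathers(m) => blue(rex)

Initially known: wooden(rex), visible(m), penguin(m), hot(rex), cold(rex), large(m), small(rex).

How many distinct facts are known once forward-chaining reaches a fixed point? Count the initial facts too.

[1] r1 [large(m), hot(rex) => has_feathers(m)]; r2 [cold(rex), hot(rex) => flies(m)]. ⇒ new: has_feathers(m), flies(m).
[2] r4 [flies(m), hot(rex) => locked(rex)]; r7 [has_feathers(m) => blue(rex)]. ⇒ new: locked(rex), blue(rex).
[3] r5 [blue(rex), flies(m) => swims(rex)]. ⇒ new: swims(rex).
Closure: {blue(rex), cold(rex), flies(m), has_feathers(m), hot(rex), large(m), locked(rex), penguin(m), small(rex), swims(rex), visible(m), wooden(rex)} — 12 facts.

12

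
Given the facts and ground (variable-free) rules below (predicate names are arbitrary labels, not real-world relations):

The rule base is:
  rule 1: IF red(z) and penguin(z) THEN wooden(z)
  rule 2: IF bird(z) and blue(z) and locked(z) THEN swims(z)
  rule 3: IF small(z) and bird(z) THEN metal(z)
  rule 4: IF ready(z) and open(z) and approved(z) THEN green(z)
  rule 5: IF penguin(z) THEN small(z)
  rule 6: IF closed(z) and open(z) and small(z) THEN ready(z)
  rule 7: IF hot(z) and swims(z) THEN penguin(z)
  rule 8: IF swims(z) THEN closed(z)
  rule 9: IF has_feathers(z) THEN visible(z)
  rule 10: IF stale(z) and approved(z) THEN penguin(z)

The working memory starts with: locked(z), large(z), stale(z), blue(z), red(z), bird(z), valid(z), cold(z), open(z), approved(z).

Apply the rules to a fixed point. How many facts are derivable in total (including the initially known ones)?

18

Round 1: rule 2 [IF bird(z) and blue(z) and locked(z) THEN swims(z)]; rule 10 [IF stale(z) and approved(z) THEN penguin(z)]. Adds swims(z), penguin(z).
Round 2: rule 1 [IF red(z) and penguin(z) THEN wooden(z)]; rule 5 [IF penguin(z) THEN small(z)]; rule 8 [IF swims(z) THEN closed(z)]. Adds wooden(z), small(z), closed(z).
Round 3: rule 3 [IF small(z) and bird(z) THEN metal(z)]; rule 6 [IF closed(z) and open(z) and small(z) THEN ready(z)]. Adds metal(z), ready(z).
Round 4: rule 4 [IF ready(z) and open(z) and approved(z) THEN green(z)]. Adds green(z).
Closure: {approved(z), bird(z), blue(z), closed(z), cold(z), green(z), large(z), locked(z), metal(z), open(z), penguin(z), ready(z), red(z), small(z), stale(z), swims(z), valid(z), wooden(z)} — 18 facts.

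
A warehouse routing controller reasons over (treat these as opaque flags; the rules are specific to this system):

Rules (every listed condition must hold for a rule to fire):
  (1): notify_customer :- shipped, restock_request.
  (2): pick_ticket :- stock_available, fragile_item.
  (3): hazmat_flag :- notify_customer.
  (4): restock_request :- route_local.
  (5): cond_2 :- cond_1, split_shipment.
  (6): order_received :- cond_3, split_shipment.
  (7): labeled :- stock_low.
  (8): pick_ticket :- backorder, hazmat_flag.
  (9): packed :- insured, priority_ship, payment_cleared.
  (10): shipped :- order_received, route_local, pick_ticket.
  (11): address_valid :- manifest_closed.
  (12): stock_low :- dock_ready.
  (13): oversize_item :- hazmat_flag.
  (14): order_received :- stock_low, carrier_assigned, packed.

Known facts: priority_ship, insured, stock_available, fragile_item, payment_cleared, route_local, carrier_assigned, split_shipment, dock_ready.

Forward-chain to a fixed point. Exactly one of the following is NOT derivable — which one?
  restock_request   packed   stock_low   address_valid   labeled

address_valid

Round 1: (2) [pick_ticket :- stock_available, fragile_item.]; (4) [restock_request :- route_local.]; (9) [packed :- insured, priority_ship, payment_cleared.]; (12) [stock_low :- dock_ready.]. Adds pick_ticket, restock_request, packed, stock_low.
Round 2: (7) [labeled :- stock_low.]; (14) [order_received :- stock_low, carrier_assigned, packed.]. Adds labeled, order_received.
Round 3: (10) [shipped :- order_received, route_local, pick_ticket.]. Adds shipped.
Round 4: (1) [notify_customer :- shipped, restock_request.]. Adds notify_customer.
Round 5: (3) [hazmat_flag :- notify_customer.]. Adds hazmat_flag.
Round 6: (13) [oversize_item :- hazmat_flag.]. Adds oversize_item.
Derived: labeled (round 2), stock_low (round 1), packed (round 1), restock_request (round 1). address_valid never appears in any round.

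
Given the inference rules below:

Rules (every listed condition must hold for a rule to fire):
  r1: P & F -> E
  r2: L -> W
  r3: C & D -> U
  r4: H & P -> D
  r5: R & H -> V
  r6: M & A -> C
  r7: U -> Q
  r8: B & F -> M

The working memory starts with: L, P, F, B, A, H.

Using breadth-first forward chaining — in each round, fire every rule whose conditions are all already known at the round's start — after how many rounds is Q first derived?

4

Round 1 fires r1, r2, r4, r8, giving E, W, D, M.
Round 2 fires r6, giving C.
Round 3 fires r3, giving U.
Round 4 fires r7, giving Q.
Q first appears in round 4.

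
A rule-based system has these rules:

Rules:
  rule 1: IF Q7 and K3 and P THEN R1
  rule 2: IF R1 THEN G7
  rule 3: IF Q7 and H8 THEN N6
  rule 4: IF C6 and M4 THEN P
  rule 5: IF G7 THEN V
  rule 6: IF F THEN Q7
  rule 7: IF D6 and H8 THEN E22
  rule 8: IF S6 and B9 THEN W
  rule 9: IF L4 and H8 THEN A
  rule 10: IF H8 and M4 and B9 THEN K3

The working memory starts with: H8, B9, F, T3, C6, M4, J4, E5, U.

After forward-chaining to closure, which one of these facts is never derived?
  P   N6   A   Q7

A

Round 1 — rule 4, rule 6, rule 10, derive P, Q7, K3.
Round 2 — rule 1, rule 3, derive R1, N6.
Round 3 — rule 2, derive G7.
Round 4 — rule 5, derive V.
Derived: N6 (round 2), P (round 1), Q7 (round 1). A never appears in any round.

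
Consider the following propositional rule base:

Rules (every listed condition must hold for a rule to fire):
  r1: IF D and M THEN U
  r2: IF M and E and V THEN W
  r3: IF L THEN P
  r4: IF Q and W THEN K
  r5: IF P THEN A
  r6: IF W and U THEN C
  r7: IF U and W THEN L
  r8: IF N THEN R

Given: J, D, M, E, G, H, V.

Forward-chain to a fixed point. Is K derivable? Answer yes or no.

no

Round 1 — r1, r2, derive U, W.
Round 2 — r6, r7, derive C, L.
Round 3 — r3, derive P.
Round 4 — r5, derive A.
Fixed point reached. K is concluded only by r4; r4 needs Q (never derived).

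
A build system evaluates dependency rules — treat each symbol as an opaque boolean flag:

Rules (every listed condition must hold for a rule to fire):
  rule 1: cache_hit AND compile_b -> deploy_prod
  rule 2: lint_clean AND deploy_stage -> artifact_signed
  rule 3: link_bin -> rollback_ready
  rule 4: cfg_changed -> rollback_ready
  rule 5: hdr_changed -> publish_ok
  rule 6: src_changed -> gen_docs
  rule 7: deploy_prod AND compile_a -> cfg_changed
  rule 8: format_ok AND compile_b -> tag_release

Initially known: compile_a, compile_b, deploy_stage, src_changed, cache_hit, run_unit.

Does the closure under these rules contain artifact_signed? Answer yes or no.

no

Round 1 fires rule 1, rule 6, giving deploy_prod, gen_docs.
Round 2 fires rule 7, giving cfg_changed.
Round 3 fires rule 4, giving rollback_ready.
Fixed point reached. artifact_signed is concluded only by rule 2; rule 2 needs lint_clean (never derived).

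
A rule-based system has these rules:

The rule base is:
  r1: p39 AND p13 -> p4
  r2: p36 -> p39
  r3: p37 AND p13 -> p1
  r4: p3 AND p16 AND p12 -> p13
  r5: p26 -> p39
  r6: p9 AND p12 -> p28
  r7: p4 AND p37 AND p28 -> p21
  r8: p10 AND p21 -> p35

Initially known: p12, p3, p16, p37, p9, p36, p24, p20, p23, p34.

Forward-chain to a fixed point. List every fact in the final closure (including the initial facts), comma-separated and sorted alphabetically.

Round 1: r2 [p36 -> p39]; r4 [p3 AND p16 AND p12 -> p13]; r6 [p9 AND p12 -> p28]. New: p39, p13, p28.
Round 2: r1 [p39 AND p13 -> p4]; r3 [p37 AND p13 -> p1]. New: p4, p1.
Round 3: r7 [p4 AND p37 AND p28 -> p21]. New: p21.

p1, p12, p13, p16, p20, p21, p23, p24, p28, p3, p34, p36, p37, p39, p4, p9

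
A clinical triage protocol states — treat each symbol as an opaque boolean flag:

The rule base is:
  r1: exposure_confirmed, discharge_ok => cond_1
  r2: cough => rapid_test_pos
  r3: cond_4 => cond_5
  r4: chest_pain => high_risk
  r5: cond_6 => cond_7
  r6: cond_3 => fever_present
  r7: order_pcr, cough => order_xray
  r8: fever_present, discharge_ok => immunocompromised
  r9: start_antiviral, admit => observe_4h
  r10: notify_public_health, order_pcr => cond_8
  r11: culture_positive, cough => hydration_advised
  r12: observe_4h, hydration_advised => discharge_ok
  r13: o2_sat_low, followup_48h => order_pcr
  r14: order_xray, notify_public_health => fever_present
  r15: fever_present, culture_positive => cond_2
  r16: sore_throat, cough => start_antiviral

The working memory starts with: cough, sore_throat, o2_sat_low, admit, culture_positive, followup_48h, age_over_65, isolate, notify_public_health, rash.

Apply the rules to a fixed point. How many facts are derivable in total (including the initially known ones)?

21

[1] r2 [cough => rapid_test_pos]; r11 [culture_positive, cough => hydration_advised]; r13 [o2_sat_low, followup_48h => order_pcr]; r16 [sore_throat, cough => start_antiviral]. ⇒ new: rapid_test_pos, hydration_advised, order_pcr, start_antiviral.
[2] r7 [order_pcr, cough => order_xray]; r9 [start_antiviral, admit => observe_4h]; r10 [notify_public_health, order_pcr => cond_8]. ⇒ new: order_xray, observe_4h, cond_8.
[3] r12 [observe_4h, hydration_advised => discharge_ok]; r14 [order_xray, notify_public_health => fever_present]. ⇒ new: discharge_ok, fever_present.
[4] r8 [fever_present, discharge_ok => immunocompromised]; r15 [fever_present, culture_positive => cond_2]. ⇒ new: immunocompromised, cond_2.
Closure: {admit, age_over_65, cond_2, cond_8, cough, culture_positive, discharge_ok, fever_present, followup_48h, hydration_advised, immunocompromised, isolate, notify_public_health, o2_sat_low, observe_4h, order_pcr, order_xray, rapid_test_pos, rash, sore_throat, start_antiviral} — 21 facts.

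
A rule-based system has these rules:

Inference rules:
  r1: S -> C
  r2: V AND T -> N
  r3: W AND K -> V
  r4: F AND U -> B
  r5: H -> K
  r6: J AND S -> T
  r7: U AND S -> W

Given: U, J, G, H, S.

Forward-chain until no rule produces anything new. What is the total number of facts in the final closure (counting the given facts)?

Round 1: r1 [S -> C]; r5 [H -> K]; r6 [J AND S -> T]; r7 [U AND S -> W]. New: C, K, T, W.
Round 2: r3 [W AND K -> V]. New: V.
Round 3: r2 [V AND T -> N]. New: N.
Closure: {C, G, H, J, K, N, S, T, U, V, W} — 11 facts.

11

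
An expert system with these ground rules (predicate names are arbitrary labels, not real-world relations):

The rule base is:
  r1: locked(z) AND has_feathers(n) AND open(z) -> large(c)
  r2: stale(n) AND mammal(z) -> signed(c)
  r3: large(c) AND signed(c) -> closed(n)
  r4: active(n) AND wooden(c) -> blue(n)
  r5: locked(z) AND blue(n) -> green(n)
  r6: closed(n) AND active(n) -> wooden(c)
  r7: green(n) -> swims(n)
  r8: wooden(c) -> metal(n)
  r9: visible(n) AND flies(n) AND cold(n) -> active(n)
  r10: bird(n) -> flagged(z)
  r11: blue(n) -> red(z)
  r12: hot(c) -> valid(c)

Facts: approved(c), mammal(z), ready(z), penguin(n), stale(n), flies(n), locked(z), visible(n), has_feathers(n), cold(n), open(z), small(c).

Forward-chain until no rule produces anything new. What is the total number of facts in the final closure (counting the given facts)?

22

Round 1 — r1, r2, r9, derive large(c), signed(c), active(n).
Round 2 — r3, derive closed(n).
Round 3 — r6, derive wooden(c).
Round 4 — r4, r8, derive blue(n), metal(n).
Round 5 — r5, r11, derive green(n), red(z).
Round 6 — r7, derive swims(n).
Closure: {active(n), approved(c), blue(n), closed(n), cold(n), flies(n), green(n), has_feathers(n), large(c), locked(z), mammal(z), metal(n), open(z), penguin(n), ready(z), red(z), signed(c), small(c), stale(n), swims(n), visible(n), wooden(c)} — 22 facts.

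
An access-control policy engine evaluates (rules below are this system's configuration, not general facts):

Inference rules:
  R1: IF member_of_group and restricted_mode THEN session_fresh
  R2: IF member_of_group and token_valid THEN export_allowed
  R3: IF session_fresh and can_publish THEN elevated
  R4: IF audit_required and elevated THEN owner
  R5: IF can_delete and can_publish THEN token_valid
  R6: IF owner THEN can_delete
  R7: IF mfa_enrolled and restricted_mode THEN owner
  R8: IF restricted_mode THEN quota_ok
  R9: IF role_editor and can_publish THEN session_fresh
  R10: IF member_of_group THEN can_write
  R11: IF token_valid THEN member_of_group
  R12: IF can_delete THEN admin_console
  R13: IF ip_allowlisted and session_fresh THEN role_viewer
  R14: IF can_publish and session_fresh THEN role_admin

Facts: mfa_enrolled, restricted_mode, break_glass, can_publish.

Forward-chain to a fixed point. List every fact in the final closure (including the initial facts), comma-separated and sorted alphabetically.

admin_console, break_glass, can_delete, can_publish, can_write, elevated, export_allowed, member_of_group, mfa_enrolled, owner, quota_ok, restricted_mode, role_admin, session_fresh, token_valid

Round 1: R7 [IF mfa_enrolled and restricted_mode THEN owner]; R8 [IF restricted_mode THEN quota_ok]. Adds owner, quota_ok.
Round 2: R6 [IF owner THEN can_delete]. Adds can_delete.
Round 3: R5 [IF can_delete and can_publish THEN token_valid]; R12 [IF can_delete THEN admin_console]. Adds token_valid, admin_console.
Round 4: R11 [IF token_valid THEN member_of_group]. Adds member_of_group.
Round 5: R1 [IF member_of_group and restricted_mode THEN session_fresh]; R2 [IF member_of_group and token_valid THEN export_allowed]; R10 [IF member_of_group THEN can_write]. Adds session_fresh, export_allowed, can_write.
Round 6: R3 [IF session_fresh and can_publish THEN elevated]; R14 [IF can_publish and session_fresh THEN role_admin]. Adds elevated, role_admin.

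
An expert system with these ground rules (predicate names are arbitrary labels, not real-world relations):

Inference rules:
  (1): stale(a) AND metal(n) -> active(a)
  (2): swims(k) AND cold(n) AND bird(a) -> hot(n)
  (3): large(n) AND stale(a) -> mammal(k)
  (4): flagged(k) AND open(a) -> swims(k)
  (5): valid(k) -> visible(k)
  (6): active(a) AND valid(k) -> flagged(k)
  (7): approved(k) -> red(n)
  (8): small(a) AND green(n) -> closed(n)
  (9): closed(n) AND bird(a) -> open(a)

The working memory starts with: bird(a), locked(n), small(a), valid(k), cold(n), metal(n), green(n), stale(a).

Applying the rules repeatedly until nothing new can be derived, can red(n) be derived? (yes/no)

no

Round 1: (1) [stale(a) AND metal(n) -> active(a)]; (5) [valid(k) -> visible(k)]; (8) [small(a) AND green(n) -> closed(n)]. New: active(a), visible(k), closed(n).
Round 2: (6) [active(a) AND valid(k) -> flagged(k)]; (9) [closed(n) AND bird(a) -> open(a)]. New: flagged(k), open(a).
Round 3: (4) [flagged(k) AND open(a) -> swims(k)]. New: swims(k).
Round 4: (2) [swims(k) AND cold(n) AND bird(a) -> hot(n)]. New: hot(n).
Fixed point reached. red(n) is concluded only by (7); (7) needs approved(k) (never derived).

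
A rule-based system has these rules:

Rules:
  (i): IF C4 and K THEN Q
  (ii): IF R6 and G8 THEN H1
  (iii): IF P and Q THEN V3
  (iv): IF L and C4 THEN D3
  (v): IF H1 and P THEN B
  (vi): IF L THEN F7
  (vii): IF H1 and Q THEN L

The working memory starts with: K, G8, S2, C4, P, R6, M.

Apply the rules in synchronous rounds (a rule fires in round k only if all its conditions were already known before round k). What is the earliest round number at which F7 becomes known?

Round 1 fires (i), (ii), giving Q, H1.
Round 2 fires (iii), (v), (vii), giving V3, B, L.
Round 3 fires (iv), (vi), giving D3, F7.
F7 first appears in round 3.

3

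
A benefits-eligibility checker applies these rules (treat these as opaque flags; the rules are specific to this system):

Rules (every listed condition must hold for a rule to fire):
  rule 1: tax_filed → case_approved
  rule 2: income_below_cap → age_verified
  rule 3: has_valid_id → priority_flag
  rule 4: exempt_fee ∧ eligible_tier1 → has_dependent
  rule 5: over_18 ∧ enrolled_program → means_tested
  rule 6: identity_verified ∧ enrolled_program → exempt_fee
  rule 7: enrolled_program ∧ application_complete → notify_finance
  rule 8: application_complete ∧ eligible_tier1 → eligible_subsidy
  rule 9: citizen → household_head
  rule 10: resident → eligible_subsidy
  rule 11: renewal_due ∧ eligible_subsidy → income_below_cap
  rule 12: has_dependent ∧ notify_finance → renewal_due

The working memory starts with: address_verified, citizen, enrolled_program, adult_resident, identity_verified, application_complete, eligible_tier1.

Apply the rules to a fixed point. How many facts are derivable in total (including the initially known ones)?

Round 1: rule 6 [identity_verified ∧ enrolled_program → exempt_fee]; rule 7 [enrolled_program ∧ application_complete → notify_finance]; rule 8 [application_complete ∧ eligible_tier1 → eligible_subsidy]; rule 9 [citizen → household_head]. Adds exempt_fee, notify_finance, eligible_subsidy, household_head.
Round 2: rule 4 [exempt_fee ∧ eligible_tier1 → has_dependent]. Adds has_dependent.
Round 3: rule 12 [has_dependent ∧ notify_finance → renewal_due]. Adds renewal_due.
Round 4: rule 11 [renewal_due ∧ eligible_subsidy → income_below_cap]. Adds income_below_cap.
Round 5: rule 2 [income_below_cap → age_verified]. Adds age_verified.
Closure: {address_verified, adult_resident, age_verified, application_complete, citizen, eligible_subsidy, eligible_tier1, enrolled_program, exempt_fee, has_dependent, household_head, identity_verified, income_below_cap, notify_finance, renewal_due} — 15 facts.

15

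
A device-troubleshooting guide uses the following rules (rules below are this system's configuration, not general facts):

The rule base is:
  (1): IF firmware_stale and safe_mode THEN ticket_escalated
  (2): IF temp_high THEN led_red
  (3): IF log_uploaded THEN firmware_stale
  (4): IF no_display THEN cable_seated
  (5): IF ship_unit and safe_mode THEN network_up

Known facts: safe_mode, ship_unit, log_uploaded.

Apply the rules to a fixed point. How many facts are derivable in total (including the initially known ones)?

6

Round 1 — (3), (5), derive firmware_stale, network_up.
Round 2 — (1), derive ticket_escalated.
Closure: {firmware_stale, log_uploaded, network_up, safe_mode, ship_unit, ticket_escalated} — 6 facts.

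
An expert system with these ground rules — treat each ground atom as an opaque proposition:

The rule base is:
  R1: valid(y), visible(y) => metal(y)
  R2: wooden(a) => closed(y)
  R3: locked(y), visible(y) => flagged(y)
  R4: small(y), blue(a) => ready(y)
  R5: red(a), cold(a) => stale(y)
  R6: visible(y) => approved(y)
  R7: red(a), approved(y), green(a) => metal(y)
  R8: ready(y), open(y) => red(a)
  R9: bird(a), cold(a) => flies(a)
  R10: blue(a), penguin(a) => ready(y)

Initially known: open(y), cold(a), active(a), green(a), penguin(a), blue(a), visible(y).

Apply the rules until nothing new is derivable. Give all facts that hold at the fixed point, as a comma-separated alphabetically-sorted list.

active(a), approved(y), blue(a), cold(a), green(a), metal(y), open(y), penguin(a), ready(y), red(a), stale(y), visible(y)

[1] R6 [visible(y) => approved(y)]; R10 [blue(a), penguin(a) => ready(y)]. ⇒ new: approved(y), ready(y).
[2] R8 [ready(y), open(y) => red(a)]. ⇒ new: red(a).
[3] R5 [red(a), cold(a) => stale(y)]; R7 [red(a), approved(y), green(a) => metal(y)]. ⇒ new: stale(y), metal(y).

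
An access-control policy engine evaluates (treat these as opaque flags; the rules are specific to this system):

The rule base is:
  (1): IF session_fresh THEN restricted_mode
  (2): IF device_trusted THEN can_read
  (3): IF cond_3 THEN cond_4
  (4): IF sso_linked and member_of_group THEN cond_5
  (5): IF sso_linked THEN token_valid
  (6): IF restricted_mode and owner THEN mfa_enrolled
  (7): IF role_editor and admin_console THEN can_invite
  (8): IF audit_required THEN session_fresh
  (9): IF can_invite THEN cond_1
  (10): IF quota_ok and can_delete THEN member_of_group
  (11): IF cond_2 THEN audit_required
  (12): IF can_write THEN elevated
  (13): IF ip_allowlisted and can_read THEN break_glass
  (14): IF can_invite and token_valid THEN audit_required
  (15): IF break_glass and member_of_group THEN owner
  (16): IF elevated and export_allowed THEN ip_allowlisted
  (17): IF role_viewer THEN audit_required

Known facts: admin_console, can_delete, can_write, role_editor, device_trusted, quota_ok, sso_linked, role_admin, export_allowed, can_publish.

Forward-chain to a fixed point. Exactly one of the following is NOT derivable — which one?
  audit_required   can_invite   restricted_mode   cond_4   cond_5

cond_4

Round 1 fires (2), (5), (7), (10), (12), giving can_read, token_valid, can_invite, member_of_group, elevated.
Round 2 fires (4), (9), (14), (16), giving cond_5, cond_1, audit_required, ip_allowlisted.
Round 3 fires (8), (13), giving session_fresh, break_glass.
Round 4 fires (1), (15), giving restricted_mode, owner.
Round 5 fires (6), giving mfa_enrolled.
Derived: can_invite (round 1), cond_5 (round 2), audit_required (round 2), restricted_mode (round 4). cond_4 never appears in any round.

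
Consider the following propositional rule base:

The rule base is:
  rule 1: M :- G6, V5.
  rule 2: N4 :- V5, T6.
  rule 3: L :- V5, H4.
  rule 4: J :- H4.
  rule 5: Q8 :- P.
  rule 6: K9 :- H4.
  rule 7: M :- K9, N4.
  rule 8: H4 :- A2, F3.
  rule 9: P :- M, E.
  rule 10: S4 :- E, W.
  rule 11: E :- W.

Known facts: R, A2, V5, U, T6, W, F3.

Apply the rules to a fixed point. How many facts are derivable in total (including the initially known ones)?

17

Round 1 — rule 2, rule 8, rule 11, derive N4, H4, E.
Round 2 — rule 3, rule 4, rule 6, rule 10, derive L, J, K9, S4.
Round 3 — rule 7, derive M.
Round 4 — rule 9, derive P.
Round 5 — rule 5, derive Q8.
Closure: {A2, E, F3, H4, J, K9, L, M, N4, P, Q8, R, S4, T6, U, V5, W} — 17 facts.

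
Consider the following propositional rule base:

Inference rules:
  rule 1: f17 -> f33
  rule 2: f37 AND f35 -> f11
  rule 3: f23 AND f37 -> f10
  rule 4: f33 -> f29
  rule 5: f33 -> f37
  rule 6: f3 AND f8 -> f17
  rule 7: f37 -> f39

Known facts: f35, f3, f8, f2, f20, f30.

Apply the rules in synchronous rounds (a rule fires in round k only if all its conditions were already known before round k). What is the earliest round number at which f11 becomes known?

4

Round 1: rule 6 [f3 AND f8 -> f17]. New: f17.
Round 2: rule 1 [f17 -> f33]. New: f33.
Round 3: rule 4 [f33 -> f29]; rule 5 [f33 -> f37]. New: f29, f37.
Round 4: rule 2 [f37 AND f35 -> f11]; rule 7 [f37 -> f39]. New: f11, f39.
f11 first appears in round 4.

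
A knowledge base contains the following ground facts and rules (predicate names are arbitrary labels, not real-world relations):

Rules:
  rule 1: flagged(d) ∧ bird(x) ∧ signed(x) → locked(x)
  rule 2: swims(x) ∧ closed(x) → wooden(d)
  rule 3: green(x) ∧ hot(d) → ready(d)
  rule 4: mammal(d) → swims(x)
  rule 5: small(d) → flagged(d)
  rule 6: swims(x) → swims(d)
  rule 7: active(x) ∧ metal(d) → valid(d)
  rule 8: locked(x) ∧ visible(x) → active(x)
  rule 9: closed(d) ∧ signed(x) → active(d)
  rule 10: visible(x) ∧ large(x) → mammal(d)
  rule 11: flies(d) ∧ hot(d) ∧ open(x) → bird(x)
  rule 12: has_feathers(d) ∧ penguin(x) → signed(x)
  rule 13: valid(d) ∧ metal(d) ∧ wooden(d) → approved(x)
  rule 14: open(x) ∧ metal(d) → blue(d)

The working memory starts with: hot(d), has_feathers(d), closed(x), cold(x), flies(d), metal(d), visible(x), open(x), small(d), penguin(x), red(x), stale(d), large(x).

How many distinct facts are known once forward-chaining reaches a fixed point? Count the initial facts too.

25

Round 1 — rule 5, rule 10, rule 11, rule 12, rule 14, derive flagged(d), mammal(d), bird(x), signed(x), blue(d).
Round 2 — rule 1, rule 4, derive locked(x), swims(x).
Round 3 — rule 2, rule 6, rule 8, derive wooden(d), swims(d), active(x).
Round 4 — rule 7, derive valid(d).
Round 5 — rule 13, derive approved(x).
Closure: {active(x), approved(x), bird(x), blue(d), closed(x), cold(x), flagged(d), flies(d), has_feathers(d), hot(d), large(x), locked(x), mammal(d), metal(d), open(x), penguin(x), red(x), signed(x), small(d), stale(d), swims(d), swims(x), valid(d), visible(x), wooden(d)} — 25 facts.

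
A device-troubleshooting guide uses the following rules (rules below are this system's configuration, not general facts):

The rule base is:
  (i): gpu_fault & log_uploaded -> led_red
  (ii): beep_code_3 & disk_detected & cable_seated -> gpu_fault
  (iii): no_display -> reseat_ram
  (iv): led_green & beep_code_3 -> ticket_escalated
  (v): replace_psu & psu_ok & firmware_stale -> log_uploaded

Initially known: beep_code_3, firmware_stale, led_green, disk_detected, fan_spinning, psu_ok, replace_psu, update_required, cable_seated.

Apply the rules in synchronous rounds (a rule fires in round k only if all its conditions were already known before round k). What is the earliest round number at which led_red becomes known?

2

Round 1 — (ii), (iv), (v), derive gpu_fault, ticket_escalated, log_uploaded.
Round 2 — (i), derive led_red.
led_red first appears in round 2.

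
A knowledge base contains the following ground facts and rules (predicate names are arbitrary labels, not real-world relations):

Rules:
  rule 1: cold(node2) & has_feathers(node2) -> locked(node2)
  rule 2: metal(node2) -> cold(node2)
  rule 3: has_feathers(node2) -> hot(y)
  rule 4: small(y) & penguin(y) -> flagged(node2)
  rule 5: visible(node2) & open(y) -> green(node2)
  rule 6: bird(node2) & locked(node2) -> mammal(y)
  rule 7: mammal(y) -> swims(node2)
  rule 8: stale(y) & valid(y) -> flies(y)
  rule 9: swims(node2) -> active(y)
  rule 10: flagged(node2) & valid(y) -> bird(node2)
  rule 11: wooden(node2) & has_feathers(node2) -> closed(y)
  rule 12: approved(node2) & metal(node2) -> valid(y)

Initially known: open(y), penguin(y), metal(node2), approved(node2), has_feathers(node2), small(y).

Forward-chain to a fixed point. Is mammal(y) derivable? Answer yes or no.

Round 1: rule 2 [metal(node2) -> cold(node2)]; rule 3 [has_feathers(node2) -> hot(y)]; rule 4 [small(y) & penguin(y) -> flagged(node2)]; rule 12 [approved(node2) & metal(node2) -> valid(y)]. Adds cold(node2), hot(y), flagged(node2), valid(y).
Round 2: rule 1 [cold(node2) & has_feathers(node2) -> locked(node2)]; rule 10 [flagged(node2) & valid(y) -> bird(node2)]. Adds locked(node2), bird(node2).
Round 3: rule 6 [bird(node2) & locked(node2) -> mammal(y)]. Adds mammal(y).
Round 4: rule 7 [mammal(y) -> swims(node2)]. Adds swims(node2).
Round 5: rule 9 [swims(node2) -> active(y)]. Adds active(y).
mammal(y) appears in round 3, so it is derivable.

yes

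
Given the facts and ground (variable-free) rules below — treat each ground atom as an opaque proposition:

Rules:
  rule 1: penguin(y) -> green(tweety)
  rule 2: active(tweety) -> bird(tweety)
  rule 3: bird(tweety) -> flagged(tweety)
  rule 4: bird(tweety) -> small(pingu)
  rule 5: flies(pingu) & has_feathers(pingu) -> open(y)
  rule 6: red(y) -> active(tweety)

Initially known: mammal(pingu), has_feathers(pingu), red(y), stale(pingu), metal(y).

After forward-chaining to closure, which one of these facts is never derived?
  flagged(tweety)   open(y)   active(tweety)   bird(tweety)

Round 1: rule 6 [red(y) -> active(tweety)]. Adds active(tweety).
Round 2: rule 2 [active(tweety) -> bird(tweety)]. Adds bird(tweety).
Round 3: rule 3 [bird(tweety) -> flagged(tweety)]; rule 4 [bird(tweety) -> small(pingu)]. Adds flagged(tweety), small(pingu).
Derived: bird(tweety) (round 2), flagged(tweety) (round 3), active(tweety) (round 1). open(y) never appears in any round.

open(y)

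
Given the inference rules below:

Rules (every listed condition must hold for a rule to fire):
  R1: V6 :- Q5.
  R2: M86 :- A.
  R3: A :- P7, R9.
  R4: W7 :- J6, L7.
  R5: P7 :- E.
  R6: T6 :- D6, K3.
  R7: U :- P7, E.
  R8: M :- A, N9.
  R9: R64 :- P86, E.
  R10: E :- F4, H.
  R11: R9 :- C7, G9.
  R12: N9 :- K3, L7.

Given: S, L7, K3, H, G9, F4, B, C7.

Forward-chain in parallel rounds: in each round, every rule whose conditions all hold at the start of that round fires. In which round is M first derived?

Round 1 — R10, R11, R12, derive E, R9, N9.
Round 2 — R5, derive P7.
Round 3 — R3, R7, derive A, U.
Round 4 — R2, R8, derive M86, M.
M first appears in round 4.

4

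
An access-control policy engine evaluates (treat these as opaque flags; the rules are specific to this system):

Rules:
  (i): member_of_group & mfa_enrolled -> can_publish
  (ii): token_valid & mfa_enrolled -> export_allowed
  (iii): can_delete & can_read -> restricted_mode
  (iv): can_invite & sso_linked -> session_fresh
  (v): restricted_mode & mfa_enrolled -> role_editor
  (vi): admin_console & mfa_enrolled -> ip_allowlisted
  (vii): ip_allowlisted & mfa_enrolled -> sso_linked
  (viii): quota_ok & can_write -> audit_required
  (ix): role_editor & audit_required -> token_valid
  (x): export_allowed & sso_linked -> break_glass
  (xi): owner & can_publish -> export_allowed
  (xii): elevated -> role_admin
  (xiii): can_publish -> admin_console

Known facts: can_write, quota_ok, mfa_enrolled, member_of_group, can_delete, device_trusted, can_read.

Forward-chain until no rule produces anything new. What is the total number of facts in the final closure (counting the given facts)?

[1] (i) [member_of_group & mfa_enrolled -> can_publish]; (iii) [can_delete & can_read -> restricted_mode]; (viii) [quota_ok & can_write -> audit_required]. ⇒ new: can_publish, restricted_mode, audit_required.
[2] (v) [restricted_mode & mfa_enrolled -> role_editor]; (xiii) [can_publish -> admin_console]. ⇒ new: role_editor, admin_console.
[3] (vi) [admin_console & mfa_enrolled -> ip_allowlisted]; (ix) [role_editor & audit_required -> token_valid]. ⇒ new: ip_allowlisted, token_valid.
[4] (ii) [token_valid & mfa_enrolled -> export_allowed]; (vii) [ip_allowlisted & mfa_enrolled -> sso_linked]. ⇒ new: export_allowed, sso_linked.
[5] (x) [export_allowed & sso_linked -> break_glass]. ⇒ new: break_glass.
Closure: {admin_console, audit_required, break_glass, can_delete, can_publish, can_read, can_write, device_trusted, export_allowed, ip_allowlisted, member_of_group, mfa_enrolled, quota_ok, restricted_mode, role_editor, sso_linked, token_valid} — 17 facts.

17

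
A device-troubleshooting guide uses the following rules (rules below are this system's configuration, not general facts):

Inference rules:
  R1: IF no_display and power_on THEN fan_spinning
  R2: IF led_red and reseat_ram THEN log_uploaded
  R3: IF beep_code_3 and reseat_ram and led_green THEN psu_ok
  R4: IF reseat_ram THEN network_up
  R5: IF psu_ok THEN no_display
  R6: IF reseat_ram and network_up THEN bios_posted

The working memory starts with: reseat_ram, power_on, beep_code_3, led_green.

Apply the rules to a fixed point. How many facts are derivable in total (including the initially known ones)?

[1] R3 [IF beep_code_3 and reseat_ram and led_green THEN psu_ok]; R4 [IF reseat_ram THEN network_up]. ⇒ new: psu_ok, network_up.
[2] R5 [IF psu_ok THEN no_display]; R6 [IF reseat_ram and network_up THEN bios_posted]. ⇒ new: no_display, bios_posted.
[3] R1 [IF no_display and power_on THEN fan_spinning]. ⇒ new: fan_spinning.
Closure: {beep_code_3, bios_posted, fan_spinning, led_green, network_up, no_display, power_on, psu_ok, reseat_ram} — 9 facts.

9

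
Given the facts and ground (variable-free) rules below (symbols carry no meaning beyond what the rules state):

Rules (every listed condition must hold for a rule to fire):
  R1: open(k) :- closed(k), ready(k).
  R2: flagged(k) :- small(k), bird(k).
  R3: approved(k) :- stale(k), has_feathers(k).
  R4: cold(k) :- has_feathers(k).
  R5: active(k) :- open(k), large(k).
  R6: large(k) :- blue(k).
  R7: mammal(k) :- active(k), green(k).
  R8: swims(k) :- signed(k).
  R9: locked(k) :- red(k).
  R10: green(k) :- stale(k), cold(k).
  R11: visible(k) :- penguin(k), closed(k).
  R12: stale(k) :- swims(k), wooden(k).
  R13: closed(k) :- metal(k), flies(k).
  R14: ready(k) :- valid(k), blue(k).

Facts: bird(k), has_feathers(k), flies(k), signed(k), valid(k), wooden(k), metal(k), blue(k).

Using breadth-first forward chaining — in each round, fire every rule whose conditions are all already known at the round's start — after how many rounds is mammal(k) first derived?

Round 1 — R4, R6, R8, R13, R14, derive cold(k), large(k), swims(k), closed(k), ready(k).
Round 2 — R1, R12, derive open(k), stale(k).
Round 3 — R3, R5, R10, derive approved(k), active(k), green(k).
Round 4 — R7, derive mammal(k).
mammal(k) first appears in round 4.

4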